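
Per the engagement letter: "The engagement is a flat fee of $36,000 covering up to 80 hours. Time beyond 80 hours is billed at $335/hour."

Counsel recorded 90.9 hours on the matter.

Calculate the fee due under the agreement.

$39,651.50

Flat fee: $36,000.00
Excess hours: 90.9 − 80 = 10.9
Overrun: 10.9 × $335 = $3,651.50
Total: $36,000.00 + $3,651.50 = $39,651.50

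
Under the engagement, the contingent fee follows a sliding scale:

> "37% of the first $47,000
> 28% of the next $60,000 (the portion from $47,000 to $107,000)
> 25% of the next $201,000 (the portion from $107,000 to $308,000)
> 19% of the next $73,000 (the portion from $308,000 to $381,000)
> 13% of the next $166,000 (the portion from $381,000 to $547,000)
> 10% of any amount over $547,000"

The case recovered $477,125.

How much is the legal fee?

First $47,000 at 37% = $17,390.00
Next $60,000 at 28% = $16,800.00
Next $201,000 at 25% = $50,250.00
Next $73,000 at 19% = $13,870.00
Remaining $96,125 at 13% = $12,496.25
Fee: $17,390.00 + $16,800.00 + $50,250.00 + $13,870.00 + $12,496.25 = $110,806.25

$110,806.25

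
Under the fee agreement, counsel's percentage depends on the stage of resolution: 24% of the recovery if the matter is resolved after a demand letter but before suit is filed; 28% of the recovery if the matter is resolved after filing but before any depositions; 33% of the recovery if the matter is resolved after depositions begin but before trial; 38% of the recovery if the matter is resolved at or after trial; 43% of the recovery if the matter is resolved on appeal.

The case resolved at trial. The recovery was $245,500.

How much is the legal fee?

$93,290.00

The matter resolved at trial, so the 38% rate applies.
$245,500 × 38% = $93,290.00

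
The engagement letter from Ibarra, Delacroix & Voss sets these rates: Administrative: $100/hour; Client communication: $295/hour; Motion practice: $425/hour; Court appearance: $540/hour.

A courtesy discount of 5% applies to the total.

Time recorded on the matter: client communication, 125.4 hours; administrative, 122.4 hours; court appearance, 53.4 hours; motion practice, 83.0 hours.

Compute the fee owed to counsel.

Administrative: 122.4 × $100 = $12,240.00
Client communication: 125.4 × $295 = $36,993.00
Motion practice: 83.0 × $425 = $35,275.00
Court appearance: 53.4 × $540 = $28,836.00
Subtotal: $113,344.00
Less 5% discount: −$5,667.20
Total: $113,344.00 − $5,667.20 = $107,676.80

$107,676.80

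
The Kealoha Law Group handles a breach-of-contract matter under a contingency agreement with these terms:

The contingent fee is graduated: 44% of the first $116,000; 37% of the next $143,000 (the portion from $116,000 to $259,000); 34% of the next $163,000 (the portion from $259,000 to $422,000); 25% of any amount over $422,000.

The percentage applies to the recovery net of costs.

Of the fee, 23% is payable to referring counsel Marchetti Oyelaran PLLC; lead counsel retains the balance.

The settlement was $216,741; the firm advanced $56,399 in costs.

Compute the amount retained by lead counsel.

Fee base (net of costs): $216,741 − $56,399 = $160,342
First $116,000 at 44% = $51,040.00
Remaining $44,342 at 37% = $16,406.54
Fee: $51,040.00 + $16,406.54 = $67,446.54
Referral share: 23% of $67,446.54 = $15,512.70; lead counsel retains $67,446.54 − $15,512.70 = $51,933.84.

$51,933.84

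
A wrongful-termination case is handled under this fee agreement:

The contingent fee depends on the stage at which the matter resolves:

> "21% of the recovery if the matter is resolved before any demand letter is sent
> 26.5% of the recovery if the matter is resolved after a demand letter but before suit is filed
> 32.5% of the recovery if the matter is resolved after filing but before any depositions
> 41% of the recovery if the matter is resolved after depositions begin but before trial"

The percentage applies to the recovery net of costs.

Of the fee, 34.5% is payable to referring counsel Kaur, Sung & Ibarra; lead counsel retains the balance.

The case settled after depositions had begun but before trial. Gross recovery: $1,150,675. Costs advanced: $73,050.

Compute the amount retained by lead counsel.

Fee base (net of costs): $1,150,675 − $73,050 = $1,077,625
The matter settled after depositions had begun but before trial, so the 41% rate applies.
$1,077,625 × 41% = $441,826.25
Referral share: 34.5% of $441,826.25 = $152,430.06; lead counsel retains $441,826.25 − $152,430.06 = $289,396.19.

$289,396.19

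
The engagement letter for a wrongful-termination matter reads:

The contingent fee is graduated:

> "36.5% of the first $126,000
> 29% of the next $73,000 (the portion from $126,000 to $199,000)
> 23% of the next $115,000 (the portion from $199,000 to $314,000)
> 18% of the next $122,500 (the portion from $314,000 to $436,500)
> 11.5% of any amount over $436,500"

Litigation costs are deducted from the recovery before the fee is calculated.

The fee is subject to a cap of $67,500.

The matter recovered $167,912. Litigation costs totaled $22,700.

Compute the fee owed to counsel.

Fee base (net of costs): $167,912 − $22,700 = $145,212
First $126,000 at 36.5% = $45,990.00
Remaining $19,212 at 29% = $5,571.48
Fee: $45,990.00 + $5,571.48 = $51,561.48
$51,561.48 is under the $67,500 cap.

$51,561.48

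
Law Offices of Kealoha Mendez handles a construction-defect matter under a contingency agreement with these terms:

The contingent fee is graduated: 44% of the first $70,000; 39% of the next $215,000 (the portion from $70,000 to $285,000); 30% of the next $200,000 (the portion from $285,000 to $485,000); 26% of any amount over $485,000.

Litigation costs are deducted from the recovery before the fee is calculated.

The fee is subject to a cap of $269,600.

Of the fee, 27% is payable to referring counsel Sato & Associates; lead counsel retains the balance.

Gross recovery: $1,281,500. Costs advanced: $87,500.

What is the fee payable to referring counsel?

$72,792.00

Fee base (net of costs): $1,281,500 − $87,500 = $1,194,000
First $70,000 at 44% = $30,800.00
Next $215,000 at 39% = $83,850.00
Next $200,000 at 30% = $60,000.00
Remaining $709,000 at 26% = $184,340.00
Fee: $30,800.00 + $83,850.00 + $60,000.00 + $184,340.00 = $358,990.00
$358,990.00 exceeds the $269,600 cap, so the fee is capped at $269,600.00.
Referral share: 27% of $269,600.00 = $72,792.00; lead counsel retains $269,600.00 − $72,792.00 = $196,808.00.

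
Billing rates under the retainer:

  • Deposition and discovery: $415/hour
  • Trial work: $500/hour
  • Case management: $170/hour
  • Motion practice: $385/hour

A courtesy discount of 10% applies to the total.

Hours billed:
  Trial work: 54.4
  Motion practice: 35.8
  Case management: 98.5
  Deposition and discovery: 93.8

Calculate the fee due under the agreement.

$86,989.50

Deposition and discovery: 93.8 × $415 = $38,927.00
Trial work: 54.4 × $500 = $27,200.00
Case management: 98.5 × $170 = $16,745.00
Motion practice: 35.8 × $385 = $13,783.00
Subtotal: $96,655.00
Less 10% discount: −$9,665.50
Total: $96,655.00 − $9,665.50 = $86,989.50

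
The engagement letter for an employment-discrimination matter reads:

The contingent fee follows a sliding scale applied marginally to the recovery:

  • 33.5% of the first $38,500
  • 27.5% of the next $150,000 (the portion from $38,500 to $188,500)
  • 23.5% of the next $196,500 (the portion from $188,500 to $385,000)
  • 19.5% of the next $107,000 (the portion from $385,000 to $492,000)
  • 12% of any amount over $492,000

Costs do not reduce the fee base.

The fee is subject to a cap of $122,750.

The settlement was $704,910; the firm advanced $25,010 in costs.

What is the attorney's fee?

Fee base is the gross recovery, $704,910; costs are reimbursed separately.
First $38,500 at 33.5% = $12,897.50
Next $150,000 at 27.5% = $41,250.00
Next $196,500 at 23.5% = $46,177.50
Next $107,000 at 19.5% = $20,865.00
Remaining $212,910 at 12% = $25,549.20
Fee: $12,897.50 + $41,250.00 + $46,177.50 + $20,865.00 + $25,549.20 = $146,739.20
$146,739.20 exceeds the $122,750 cap, so the fee is capped at $122,750.00.

$122,750.00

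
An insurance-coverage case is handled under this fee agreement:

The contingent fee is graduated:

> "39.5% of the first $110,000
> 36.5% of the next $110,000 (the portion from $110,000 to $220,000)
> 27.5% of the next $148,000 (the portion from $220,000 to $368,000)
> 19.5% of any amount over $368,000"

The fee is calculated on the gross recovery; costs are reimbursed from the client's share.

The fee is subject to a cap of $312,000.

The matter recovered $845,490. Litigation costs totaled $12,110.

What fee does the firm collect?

$217,410.55

Fee base is the gross recovery, $845,490; costs are reimbursed separately.
First $110,000 at 39.5% = $43,450.00
Next $110,000 at 36.5% = $40,150.00
Next $148,000 at 27.5% = $40,700.00
Remaining $477,490 at 19.5% = $93,110.55
Fee: $43,450.00 + $40,150.00 + $40,700.00 + $93,110.55 = $217,410.55
$217,410.55 is under the $312,000 cap.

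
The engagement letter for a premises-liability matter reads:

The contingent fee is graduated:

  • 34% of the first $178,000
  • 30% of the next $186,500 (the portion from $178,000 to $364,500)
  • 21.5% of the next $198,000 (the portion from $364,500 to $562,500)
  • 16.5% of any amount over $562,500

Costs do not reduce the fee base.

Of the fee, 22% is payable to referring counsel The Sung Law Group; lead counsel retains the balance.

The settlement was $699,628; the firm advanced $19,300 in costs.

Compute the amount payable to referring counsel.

Fee base is the gross recovery, $699,628; costs are reimbursed separately.
First $178,000 at 34% = $60,520.00
Next $186,500 at 30% = $55,950.00
Next $198,000 at 21.5% = $42,570.00
Remaining $137,128 at 16.5% = $22,626.12
Fee: $60,520.00 + $55,950.00 + $42,570.00 + $22,626.12 = $181,666.12
Referral share: 22% of $181,666.12 = $39,966.55; lead counsel retains $181,666.12 − $39,966.55 = $141,699.57.

$39,966.55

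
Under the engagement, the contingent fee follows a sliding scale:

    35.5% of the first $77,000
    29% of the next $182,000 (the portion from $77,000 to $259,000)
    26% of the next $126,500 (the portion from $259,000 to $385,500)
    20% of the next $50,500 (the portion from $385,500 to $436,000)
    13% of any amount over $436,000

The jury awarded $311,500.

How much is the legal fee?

$93,765.00

First $77,000 at 35.5% = $27,335.00
Next $182,000 at 29% = $52,780.00
Remaining $52,500 at 26% = $13,650.00
Fee: $27,335.00 + $52,780.00 + $13,650.00 = $93,765.00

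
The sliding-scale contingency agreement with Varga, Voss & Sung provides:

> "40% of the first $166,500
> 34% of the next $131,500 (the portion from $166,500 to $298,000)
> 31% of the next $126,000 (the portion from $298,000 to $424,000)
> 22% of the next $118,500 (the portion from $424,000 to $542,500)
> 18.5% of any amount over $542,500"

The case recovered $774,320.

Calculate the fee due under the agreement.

First $166,500 at 40% = $66,600.00
Next $131,500 at 34% = $44,710.00
Next $126,000 at 31% = $39,060.00
Next $118,500 at 22% = $26,070.00
Remaining $231,820 at 18.5% = $42,886.70
Fee: $66,600.00 + $44,710.00 + $39,060.00 + $26,070.00 + $42,886.70 = $219,326.70

$219,326.70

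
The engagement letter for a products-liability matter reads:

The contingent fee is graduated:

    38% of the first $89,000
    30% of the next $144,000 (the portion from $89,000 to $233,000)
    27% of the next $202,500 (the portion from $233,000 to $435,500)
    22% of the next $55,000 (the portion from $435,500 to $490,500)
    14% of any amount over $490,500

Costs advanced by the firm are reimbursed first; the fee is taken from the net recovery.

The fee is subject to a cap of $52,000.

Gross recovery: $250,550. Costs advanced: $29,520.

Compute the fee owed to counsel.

Fee base (net of costs): $250,550 − $29,520 = $221,030
First $89,000 at 38% = $33,820.00
Remaining $132,030 at 30% = $39,609.00
Fee: $33,820.00 + $39,609.00 = $73,429.00
$73,429.00 exceeds the $52,000 cap, so the fee is capped at $52,000.00.

$52,000.00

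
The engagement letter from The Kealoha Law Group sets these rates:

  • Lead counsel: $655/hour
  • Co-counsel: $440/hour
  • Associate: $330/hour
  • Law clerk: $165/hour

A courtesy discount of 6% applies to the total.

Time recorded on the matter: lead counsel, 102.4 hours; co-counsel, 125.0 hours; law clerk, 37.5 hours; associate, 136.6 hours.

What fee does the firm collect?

$162,937.25

Lead counsel: 102.4 × $655 = $67,072.00
Co-counsel: 125.0 × $440 = $55,000.00
Associate: 136.6 × $330 = $45,078.00
Law clerk: 37.5 × $165 = $6,187.50
Subtotal: $173,337.50
Less 6% discount: −$10,400.25
Total: $173,337.50 − $10,400.25 = $162,937.25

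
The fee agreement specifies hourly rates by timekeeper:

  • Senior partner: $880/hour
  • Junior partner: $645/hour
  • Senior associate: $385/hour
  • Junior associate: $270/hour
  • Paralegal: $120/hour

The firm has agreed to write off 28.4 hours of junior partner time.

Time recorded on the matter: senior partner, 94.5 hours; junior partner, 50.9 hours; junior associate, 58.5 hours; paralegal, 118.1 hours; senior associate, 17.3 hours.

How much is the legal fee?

Senior partner: 94.5 × $880 = $83,160.00
Junior partner: 50.9 × $645 = $32,830.50
Senior associate: 17.3 × $385 = $6,660.50
Junior associate: 58.5 × $270 = $15,795.00
Paralegal: 118.1 × $120 = $14,172.00
Subtotal: $152,618.00
Write-off: 28.4 × $645 = $18,318.00
Total: $152,618.00 − $18,318.00 = $134,300.00

$134,300.00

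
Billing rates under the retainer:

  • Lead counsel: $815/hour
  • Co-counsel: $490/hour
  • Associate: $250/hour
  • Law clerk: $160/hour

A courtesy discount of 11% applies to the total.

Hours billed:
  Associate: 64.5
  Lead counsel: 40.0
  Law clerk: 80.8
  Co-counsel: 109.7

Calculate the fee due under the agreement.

Lead counsel: 40.0 × $815 = $32,600.00
Co-counsel: 109.7 × $490 = $53,753.00
Associate: 64.5 × $250 = $16,125.00
Law clerk: 80.8 × $160 = $12,928.00
Subtotal: $115,406.00
Less 11% discount: −$12,694.66
Total: $115,406.00 − $12,694.66 = $102,711.34

$102,711.34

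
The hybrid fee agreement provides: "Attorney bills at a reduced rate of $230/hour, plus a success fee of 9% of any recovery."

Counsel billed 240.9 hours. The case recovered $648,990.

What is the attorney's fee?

$113,816.10

Hourly: 240.9 × $230 = $55,407.00
Success fee: 9% of $648,990 = $58,409.10
Total: $55,407.00 + $58,409.10 = $113,816.10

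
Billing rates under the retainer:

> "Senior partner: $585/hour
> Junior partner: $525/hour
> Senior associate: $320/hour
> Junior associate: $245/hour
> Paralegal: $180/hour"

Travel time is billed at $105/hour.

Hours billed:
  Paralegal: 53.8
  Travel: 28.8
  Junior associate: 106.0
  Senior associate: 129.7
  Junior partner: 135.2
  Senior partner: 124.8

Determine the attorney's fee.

Senior partner: 124.8 × $585 = $73,008.00
Junior partner: 135.2 × $525 = $70,980.00
Senior associate: 129.7 × $320 = $41,504.00
Junior associate: 106.0 × $245 = $25,970.00
Paralegal: 53.8 × $180 = $9,684.00
Subtotal: $73,008.00 + $70,980.00 + $41,504.00 + $25,970.00 + $9,684.00 = $221,146.00
Travel: 28.8 × $105 = $3,024.00
Total: $221,146.00 + $3,024.00 = $224,170.00

$224,170.00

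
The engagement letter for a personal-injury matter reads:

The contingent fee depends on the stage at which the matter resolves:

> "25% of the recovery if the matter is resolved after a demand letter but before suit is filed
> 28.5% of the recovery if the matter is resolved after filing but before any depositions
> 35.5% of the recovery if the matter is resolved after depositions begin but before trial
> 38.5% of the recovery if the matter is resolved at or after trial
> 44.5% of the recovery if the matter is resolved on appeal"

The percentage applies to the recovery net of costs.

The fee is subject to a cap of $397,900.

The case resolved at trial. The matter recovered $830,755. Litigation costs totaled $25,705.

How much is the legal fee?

$309,944.25

Fee base (net of costs): $830,755 − $25,705 = $805,050
The matter resolved at trial, so the 38.5% rate applies.
$805,050 × 38.5% = $309,944.25
$309,944.25 is under the $397,900 cap.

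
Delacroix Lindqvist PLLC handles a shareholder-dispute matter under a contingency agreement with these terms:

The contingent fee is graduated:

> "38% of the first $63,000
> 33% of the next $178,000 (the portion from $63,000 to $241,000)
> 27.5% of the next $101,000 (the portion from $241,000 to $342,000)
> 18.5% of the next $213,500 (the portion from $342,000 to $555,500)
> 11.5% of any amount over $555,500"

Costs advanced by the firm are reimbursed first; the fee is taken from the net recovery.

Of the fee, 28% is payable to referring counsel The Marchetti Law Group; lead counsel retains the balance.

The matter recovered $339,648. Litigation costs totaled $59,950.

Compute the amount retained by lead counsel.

$67,191.80

Fee base (net of costs): $339,648 − $59,950 = $279,698
First $63,000 at 38% = $23,940.00
Next $178,000 at 33% = $58,740.00
Remaining $38,698 at 27.5% = $10,641.95
Fee: $23,940.00 + $58,740.00 + $10,641.95 = $93,321.95
Referral share: 28% of $93,321.95 = $26,130.15; lead counsel retains $93,321.95 − $26,130.15 = $67,191.80.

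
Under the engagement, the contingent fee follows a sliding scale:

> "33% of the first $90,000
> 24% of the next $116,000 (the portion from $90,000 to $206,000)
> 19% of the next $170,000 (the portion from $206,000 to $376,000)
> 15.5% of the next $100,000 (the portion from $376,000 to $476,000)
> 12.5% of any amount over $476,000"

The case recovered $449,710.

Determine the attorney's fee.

$101,265.05

First $90,000 at 33% = $29,700.00
Next $116,000 at 24% = $27,840.00
Next $170,000 at 19% = $32,300.00
Remaining $73,710 at 15.5% = $11,425.05
Fee: $29,700.00 + $27,840.00 + $32,300.00 + $11,425.05 = $101,265.05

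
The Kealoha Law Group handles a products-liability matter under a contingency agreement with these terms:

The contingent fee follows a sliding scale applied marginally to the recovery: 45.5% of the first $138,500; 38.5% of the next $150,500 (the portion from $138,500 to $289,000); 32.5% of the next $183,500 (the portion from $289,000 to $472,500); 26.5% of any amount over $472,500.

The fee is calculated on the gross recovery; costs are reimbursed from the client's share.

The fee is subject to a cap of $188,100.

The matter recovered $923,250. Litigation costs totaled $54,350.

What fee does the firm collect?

$188,100.00

Fee base is the gross recovery, $923,250; costs are reimbursed separately.
First $138,500 at 45.5% = $63,017.50
Next $150,500 at 38.5% = $57,942.50
Next $183,500 at 32.5% = $59,637.50
Remaining $450,750 at 26.5% = $119,448.75
Fee: $63,017.50 + $57,942.50 + $59,637.50 + $119,448.75 = $300,046.25
$300,046.25 exceeds the $188,100 cap, so the fee is capped at $188,100.00.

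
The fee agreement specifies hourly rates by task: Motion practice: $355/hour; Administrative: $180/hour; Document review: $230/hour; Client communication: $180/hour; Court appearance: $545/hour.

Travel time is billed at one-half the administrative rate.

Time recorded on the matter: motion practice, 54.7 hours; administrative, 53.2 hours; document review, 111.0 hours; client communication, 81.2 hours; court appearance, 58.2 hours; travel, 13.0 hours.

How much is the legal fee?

Motion practice: 54.7 × $355 = $19,418.50
Administrative: 53.2 × $180 = $9,576.00
Document review: 111.0 × $230 = $25,530.00
Client communication: 81.2 × $180 = $14,616.00
Court appearance: 58.2 × $545 = $31,719.00
Subtotal: $19,418.50 + $9,576.00 + $25,530.00 + $14,616.00 + $31,719.00 = $100,859.50
Travel: 13.0 × ($180 ÷ 2) = 13.0 × $90.00 = $1,170.00
Total: $100,859.50 + $1,170.00 = $102,029.50

$102,029.50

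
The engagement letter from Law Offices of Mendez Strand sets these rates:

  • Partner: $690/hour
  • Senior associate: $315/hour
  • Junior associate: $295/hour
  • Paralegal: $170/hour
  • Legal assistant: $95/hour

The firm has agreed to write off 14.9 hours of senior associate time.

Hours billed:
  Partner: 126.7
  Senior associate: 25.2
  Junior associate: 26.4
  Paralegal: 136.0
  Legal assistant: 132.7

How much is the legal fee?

$134,182.00

Partner: 126.7 × $690 = $87,423.00
Senior associate: 25.2 × $315 = $7,938.00
Junior associate: 26.4 × $295 = $7,788.00
Paralegal: 136.0 × $170 = $23,120.00
Legal assistant: 132.7 × $95 = $12,606.50
Subtotal: $138,875.50
Write-off: 14.9 × $315 = $4,693.50
Total: $138,875.50 − $4,693.50 = $134,182.00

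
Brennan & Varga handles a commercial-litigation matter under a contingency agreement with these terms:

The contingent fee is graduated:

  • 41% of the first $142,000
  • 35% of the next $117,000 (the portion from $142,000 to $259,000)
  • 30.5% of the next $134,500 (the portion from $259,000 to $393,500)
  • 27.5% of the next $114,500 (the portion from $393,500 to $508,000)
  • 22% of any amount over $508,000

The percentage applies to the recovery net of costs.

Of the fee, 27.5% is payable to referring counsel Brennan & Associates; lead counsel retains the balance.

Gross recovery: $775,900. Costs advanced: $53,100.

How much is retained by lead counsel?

Fee base (net of costs): $775,900 − $53,100 = $722,800
First $142,000 at 41% = $58,220.00
Next $117,000 at 35% = $40,950.00
Next $134,500 at 30.5% = $41,022.50
Next $114,500 at 27.5% = $31,487.50
Remaining $214,800 at 22% = $47,256.00
Fee: $58,220.00 + $40,950.00 + $41,022.50 + $31,487.50 + $47,256.00 = $218,936.00
Referral share: 27.5% of $218,936.00 = $60,207.40; lead counsel retains $218,936.00 − $60,207.40 = $158,728.60.

$158,728.60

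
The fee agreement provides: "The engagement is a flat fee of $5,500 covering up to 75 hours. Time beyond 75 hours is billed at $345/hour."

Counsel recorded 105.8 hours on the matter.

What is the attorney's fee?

Flat fee: $5,500.00
Excess hours: 105.8 − 75 = 30.8
Overrun: 30.8 × $345 = $10,626.00
Total: $5,500.00 + $10,626.00 = $16,126.00

$16,126.00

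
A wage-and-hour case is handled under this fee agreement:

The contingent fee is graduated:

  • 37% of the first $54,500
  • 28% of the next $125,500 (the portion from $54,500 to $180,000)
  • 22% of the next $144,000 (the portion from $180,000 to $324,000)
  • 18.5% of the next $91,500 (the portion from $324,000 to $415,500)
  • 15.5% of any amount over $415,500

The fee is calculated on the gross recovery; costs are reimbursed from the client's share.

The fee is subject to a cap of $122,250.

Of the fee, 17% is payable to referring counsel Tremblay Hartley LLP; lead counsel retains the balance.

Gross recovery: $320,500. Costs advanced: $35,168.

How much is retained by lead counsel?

Fee base is the gross recovery, $320,500; costs are reimbursed separately.
First $54,500 at 37% = $20,165.00
Next $125,500 at 28% = $35,140.00
Remaining $140,500 at 22% = $30,910.00
Fee: $20,165.00 + $35,140.00 + $30,910.00 = $86,215.00
$86,215.00 is under the $122,250 cap.
Referral share: 17% of $86,215.00 = $14,656.55; lead counsel retains $86,215.00 − $14,656.55 = $71,558.45.

$71,558.45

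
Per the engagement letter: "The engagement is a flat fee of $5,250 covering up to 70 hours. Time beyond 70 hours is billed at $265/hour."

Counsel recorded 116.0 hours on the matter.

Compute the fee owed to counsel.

$17,440.00

Flat fee: $5,250.00
Excess hours: 116.0 − 70 = 46.0
Overrun: 46.0 × $265 = $12,190.00
Total: $5,250.00 + $12,190.00 = $17,440.00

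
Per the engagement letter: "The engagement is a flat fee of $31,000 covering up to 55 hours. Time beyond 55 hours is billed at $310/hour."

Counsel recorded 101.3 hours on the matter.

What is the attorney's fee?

Flat fee: $31,000.00
Excess hours: 101.3 − 55 = 46.3
Overrun: 46.3 × $310 = $14,353.00
Total: $31,000.00 + $14,353.00 = $45,353.00

$45,353.00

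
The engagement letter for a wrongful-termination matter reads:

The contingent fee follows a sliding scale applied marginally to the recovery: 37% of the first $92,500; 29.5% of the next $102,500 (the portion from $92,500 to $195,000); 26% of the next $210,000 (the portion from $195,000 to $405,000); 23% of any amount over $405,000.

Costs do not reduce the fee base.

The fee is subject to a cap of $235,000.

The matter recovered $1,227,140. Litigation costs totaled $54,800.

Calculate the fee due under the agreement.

Fee base is the gross recovery, $1,227,140; costs are reimbursed separately.
First $92,500 at 37% = $34,225.00
Next $102,500 at 29.5% = $30,237.50
Next $210,000 at 26% = $54,600.00
Remaining $822,140 at 23% = $189,092.20
Fee: $34,225.00 + $30,237.50 + $54,600.00 + $189,092.20 = $308,154.70
$308,154.70 exceeds the $235,000 cap, so the fee is capped at $235,000.00.

$235,000.00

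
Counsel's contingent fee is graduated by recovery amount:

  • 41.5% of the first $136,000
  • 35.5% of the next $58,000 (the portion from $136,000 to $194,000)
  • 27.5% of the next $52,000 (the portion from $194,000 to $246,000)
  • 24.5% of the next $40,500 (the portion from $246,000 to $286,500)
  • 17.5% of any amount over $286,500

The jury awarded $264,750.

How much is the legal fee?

First $136,000 at 41.5% = $56,440.00
Next $58,000 at 35.5% = $20,590.00
Next $52,000 at 27.5% = $14,300.00
Remaining $18,750 at 24.5% = $4,593.75
Fee: $56,440.00 + $20,590.00 + $14,300.00 + $4,593.75 = $95,923.75

$95,923.75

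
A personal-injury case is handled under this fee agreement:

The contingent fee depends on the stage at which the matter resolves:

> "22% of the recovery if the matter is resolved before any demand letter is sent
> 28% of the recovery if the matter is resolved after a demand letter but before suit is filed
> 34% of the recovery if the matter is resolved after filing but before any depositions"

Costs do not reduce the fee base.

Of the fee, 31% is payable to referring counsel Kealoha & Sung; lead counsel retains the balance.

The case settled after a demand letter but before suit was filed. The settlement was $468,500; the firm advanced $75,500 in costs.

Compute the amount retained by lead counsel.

$90,514.20

Fee base is the gross recovery, $468,500; costs are reimbursed separately.
The matter settled after a demand letter but before suit was filed, so the 28% rate applies.
$468,500 × 28% = $131,180.00
Referral share: 31% of $131,180.00 = $40,665.80; lead counsel retains $131,180.00 − $40,665.80 = $90,514.20.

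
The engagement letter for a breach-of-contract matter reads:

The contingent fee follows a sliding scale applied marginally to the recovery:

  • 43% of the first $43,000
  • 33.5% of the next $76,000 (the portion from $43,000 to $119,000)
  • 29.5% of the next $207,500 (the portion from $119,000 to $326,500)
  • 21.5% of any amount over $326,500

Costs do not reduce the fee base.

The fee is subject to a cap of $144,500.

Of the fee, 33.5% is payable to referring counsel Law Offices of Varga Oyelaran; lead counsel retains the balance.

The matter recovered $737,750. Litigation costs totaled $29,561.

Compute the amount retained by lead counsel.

$96,092.50

Fee base is the gross recovery, $737,750; costs are reimbursed separately.
First $43,000 at 43% = $18,490.00
Next $76,000 at 33.5% = $25,460.00
Next $207,500 at 29.5% = $61,212.50
Remaining $411,250 at 21.5% = $88,418.75
Fee: $18,490.00 + $25,460.00 + $61,212.50 + $88,418.75 = $193,581.25
$193,581.25 exceeds the $144,500 cap, so the fee is capped at $144,500.00.
Referral share: 33.5% of $144,500.00 = $48,407.50; lead counsel retains $144,500.00 − $48,407.50 = $96,092.50.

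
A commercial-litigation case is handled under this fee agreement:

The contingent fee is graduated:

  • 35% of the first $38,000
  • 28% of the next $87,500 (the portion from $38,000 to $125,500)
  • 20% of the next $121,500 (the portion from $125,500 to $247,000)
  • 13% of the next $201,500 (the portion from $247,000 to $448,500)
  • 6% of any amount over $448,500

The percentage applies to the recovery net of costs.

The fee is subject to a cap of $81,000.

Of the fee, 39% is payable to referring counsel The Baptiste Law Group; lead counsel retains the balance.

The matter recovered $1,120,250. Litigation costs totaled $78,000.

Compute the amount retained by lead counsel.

Fee base (net of costs): $1,120,250 − $78,000 = $1,042,250
First $38,000 at 35% = $13,300.00
Next $87,500 at 28% = $24,500.00
Next $121,500 at 20% = $24,300.00
Next $201,500 at 13% = $26,195.00
Remaining $593,750 at 6% = $35,625.00
Fee: $13,300.00 + $24,500.00 + $24,300.00 + $26,195.00 + $35,625.00 = $123,920.00
$123,920.00 exceeds the $81,000 cap, so the fee is capped at $81,000.00.
Referral share: 39% of $81,000.00 = $31,590.00; lead counsel retains $81,000.00 − $31,590.00 = $49,410.00.

$49,410.00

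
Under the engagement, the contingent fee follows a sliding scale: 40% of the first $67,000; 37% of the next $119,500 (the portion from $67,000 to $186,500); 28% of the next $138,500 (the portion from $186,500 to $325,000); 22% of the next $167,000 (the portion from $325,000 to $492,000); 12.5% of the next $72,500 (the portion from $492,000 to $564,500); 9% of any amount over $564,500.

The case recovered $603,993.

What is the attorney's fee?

First $67,000 at 40% = $26,800.00
Next $119,500 at 37% = $44,215.00
Next $138,500 at 28% = $38,780.00
Next $167,000 at 22% = $36,740.00
Next $72,500 at 12.5% = $9,062.50
Remaining $39,493 at 9% = $3,554.37
Fee: $26,800.00 + $44,215.00 + $38,780.00 + $36,740.00 + $9,062.50 + $3,554.37 = $159,151.87

$159,151.87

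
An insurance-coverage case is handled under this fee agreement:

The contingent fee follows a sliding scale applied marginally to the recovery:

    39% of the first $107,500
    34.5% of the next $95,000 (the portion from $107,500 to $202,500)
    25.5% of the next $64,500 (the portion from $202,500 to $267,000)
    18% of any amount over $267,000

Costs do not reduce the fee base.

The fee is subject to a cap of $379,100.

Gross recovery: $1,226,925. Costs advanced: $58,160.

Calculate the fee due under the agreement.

Fee base is the gross recovery, $1,226,925; costs are reimbursed separately.
First $107,500 at 39% = $41,925.00
Next $95,000 at 34.5% = $32,775.00
Next $64,500 at 25.5% = $16,447.50
Remaining $959,925 at 18% = $172,786.50
Fee: $41,925.00 + $32,775.00 + $16,447.50 + $172,786.50 = $263,934.00
$263,934.00 is under the $379,100 cap.

$263,934.00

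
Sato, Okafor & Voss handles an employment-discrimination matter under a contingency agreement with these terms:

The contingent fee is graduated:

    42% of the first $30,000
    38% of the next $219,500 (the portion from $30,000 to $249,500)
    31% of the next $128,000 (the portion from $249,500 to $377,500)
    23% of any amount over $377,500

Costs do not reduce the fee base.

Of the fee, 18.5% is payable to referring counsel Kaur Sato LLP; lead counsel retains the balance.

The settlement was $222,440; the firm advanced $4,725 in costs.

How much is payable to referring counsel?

$15,859.53

Fee base is the gross recovery, $222,440; costs are reimbursed separately.
First $30,000 at 42% = $12,600.00
Remaining $192,440 at 38% = $73,127.20
Fee: $12,600.00 + $73,127.20 = $85,727.20
Referral share: 18.5% of $85,727.20 = $15,859.53; lead counsel retains $85,727.20 − $15,859.53 = $69,867.67.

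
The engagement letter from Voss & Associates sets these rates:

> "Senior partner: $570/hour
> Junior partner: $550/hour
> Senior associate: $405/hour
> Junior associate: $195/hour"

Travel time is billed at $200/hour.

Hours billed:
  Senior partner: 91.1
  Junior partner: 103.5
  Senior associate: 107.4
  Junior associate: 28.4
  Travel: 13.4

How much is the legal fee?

Senior partner: 91.1 × $570 = $51,927.00
Junior partner: 103.5 × $550 = $56,925.00
Senior associate: 107.4 × $405 = $43,497.00
Junior associate: 28.4 × $195 = $5,538.00
Subtotal: $51,927.00 + $56,925.00 + $43,497.00 + $5,538.00 = $157,887.00
Travel: 13.4 × $200 = $2,680.00
Total: $157,887.00 + $2,680.00 = $160,567.00

$160,567.00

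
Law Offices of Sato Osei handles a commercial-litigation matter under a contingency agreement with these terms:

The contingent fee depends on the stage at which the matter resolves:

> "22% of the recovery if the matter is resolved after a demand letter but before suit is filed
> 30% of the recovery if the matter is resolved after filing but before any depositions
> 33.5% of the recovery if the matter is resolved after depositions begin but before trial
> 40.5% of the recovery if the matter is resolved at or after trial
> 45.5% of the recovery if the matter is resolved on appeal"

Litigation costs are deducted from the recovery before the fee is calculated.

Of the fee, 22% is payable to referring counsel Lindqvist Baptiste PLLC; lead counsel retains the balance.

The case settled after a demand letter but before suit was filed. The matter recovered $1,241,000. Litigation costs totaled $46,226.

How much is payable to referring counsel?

Fee base (net of costs): $1,241,000 − $46,226 = $1,194,774
The matter settled after a demand letter but before suit was filed, so the 22% rate applies.
$1,194,774 × 22% = $262,850.28
Referral share: 22% of $262,850.28 = $57,827.06; lead counsel retains $262,850.28 − $57,827.06 = $205,023.22.

$57,827.06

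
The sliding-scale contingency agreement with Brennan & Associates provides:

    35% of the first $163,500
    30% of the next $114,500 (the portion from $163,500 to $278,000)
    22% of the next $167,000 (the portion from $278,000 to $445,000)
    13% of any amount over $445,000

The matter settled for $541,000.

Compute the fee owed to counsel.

First $163,500 at 35% = $57,225.00
Next $114,500 at 30% = $34,350.00
Next $167,000 at 22% = $36,740.00
Remaining $96,000 at 13% = $12,480.00
Fee: $57,225.00 + $34,350.00 + $36,740.00 + $12,480.00 = $140,795.00

$140,795.00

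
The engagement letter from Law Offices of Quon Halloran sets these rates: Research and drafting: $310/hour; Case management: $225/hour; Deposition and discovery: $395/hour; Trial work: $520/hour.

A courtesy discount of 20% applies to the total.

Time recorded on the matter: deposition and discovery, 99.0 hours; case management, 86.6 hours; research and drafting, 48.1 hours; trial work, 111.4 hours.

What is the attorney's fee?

Research and drafting: 48.1 × $310 = $14,911.00
Case management: 86.6 × $225 = $19,485.00
Deposition and discovery: 99.0 × $395 = $39,105.00
Trial work: 111.4 × $520 = $57,928.00
Subtotal: $131,429.00
Less 20% discount: −$26,285.80
Total: $131,429.00 − $26,285.80 = $105,143.20

$105,143.20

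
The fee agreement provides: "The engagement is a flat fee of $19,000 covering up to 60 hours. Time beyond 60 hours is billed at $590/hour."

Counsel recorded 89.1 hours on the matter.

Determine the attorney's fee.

$36,169.00

Flat fee: $19,000.00
Excess hours: 89.1 − 60 = 29.1
Overrun: 29.1 × $590 = $17,169.00
Total: $19,000.00 + $17,169.00 = $36,169.00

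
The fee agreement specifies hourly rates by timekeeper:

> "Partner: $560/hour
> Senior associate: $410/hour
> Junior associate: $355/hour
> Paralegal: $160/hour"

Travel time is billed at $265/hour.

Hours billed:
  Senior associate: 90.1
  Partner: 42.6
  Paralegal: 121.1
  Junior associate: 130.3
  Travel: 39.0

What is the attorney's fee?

$136,764.50

Partner: 42.6 × $560 = $23,856.00
Senior associate: 90.1 × $410 = $36,941.00
Junior associate: 130.3 × $355 = $46,256.50
Paralegal: 121.1 × $160 = $19,376.00
Subtotal: $23,856.00 + $36,941.00 + $46,256.50 + $19,376.00 = $126,429.50
Travel: 39.0 × $265 = $10,335.00
Total: $126,429.50 + $10,335.00 = $136,764.50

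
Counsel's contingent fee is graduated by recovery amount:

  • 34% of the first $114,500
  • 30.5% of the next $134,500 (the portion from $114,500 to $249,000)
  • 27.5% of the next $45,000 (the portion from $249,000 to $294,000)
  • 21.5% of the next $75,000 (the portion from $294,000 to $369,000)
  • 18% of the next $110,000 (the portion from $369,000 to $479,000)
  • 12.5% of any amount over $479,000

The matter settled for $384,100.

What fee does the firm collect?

First $114,500 at 34% = $38,930.00
Next $134,500 at 30.5% = $41,022.50
Next $45,000 at 27.5% = $12,375.00
Next $75,000 at 21.5% = $16,125.00
Remaining $15,100 at 18% = $2,718.00
Fee: $38,930.00 + $41,022.50 + $12,375.00 + $16,125.00 + $2,718.00 = $111,170.50

$111,170.50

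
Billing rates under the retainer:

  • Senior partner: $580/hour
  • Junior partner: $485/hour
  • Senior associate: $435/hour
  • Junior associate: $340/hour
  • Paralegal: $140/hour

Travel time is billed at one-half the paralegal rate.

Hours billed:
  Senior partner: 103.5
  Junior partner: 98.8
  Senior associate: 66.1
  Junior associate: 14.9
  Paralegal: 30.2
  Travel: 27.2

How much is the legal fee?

Senior partner: 103.5 × $580 = $60,030.00
Junior partner: 98.8 × $485 = $47,918.00
Senior associate: 66.1 × $435 = $28,753.50
Junior associate: 14.9 × $340 = $5,066.00
Paralegal: 30.2 × $140 = $4,228.00
Subtotal: $60,030.00 + $47,918.00 + $28,753.50 + $5,066.00 + $4,228.00 = $145,995.50
Travel: 27.2 × ($140 ÷ 2) = 27.2 × $70.00 = $1,904.00
Total: $145,995.50 + $1,904.00 = $147,899.50

$147,899.50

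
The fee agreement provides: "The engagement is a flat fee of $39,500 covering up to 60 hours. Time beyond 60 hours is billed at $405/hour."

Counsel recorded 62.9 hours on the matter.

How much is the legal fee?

Flat fee: $39,500.00
Excess hours: 62.9 − 60 = 2.9
Overrun: 2.9 × $405 = $1,174.50
Total: $39,500.00 + $1,174.50 = $40,674.50

$40,674.50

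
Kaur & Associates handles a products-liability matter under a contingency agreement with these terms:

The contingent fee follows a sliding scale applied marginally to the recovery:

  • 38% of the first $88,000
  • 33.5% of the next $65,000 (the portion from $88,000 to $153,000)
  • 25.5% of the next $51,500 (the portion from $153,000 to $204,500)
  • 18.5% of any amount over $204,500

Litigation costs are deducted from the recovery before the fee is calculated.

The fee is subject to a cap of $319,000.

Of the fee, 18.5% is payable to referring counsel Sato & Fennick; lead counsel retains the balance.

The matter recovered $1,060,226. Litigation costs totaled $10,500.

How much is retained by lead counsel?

Fee base (net of costs): $1,060,226 − $10,500 = $1,049,726
First $88,000 at 38% = $33,440.00
Next $65,000 at 33.5% = $21,775.00
Next $51,500 at 25.5% = $13,132.50
Remaining $845,226 at 18.5% = $156,366.81
Fee: $33,440.00 + $21,775.00 + $13,132.50 + $156,366.81 = $224,714.31
$224,714.31 is under the $319,000 cap.
Referral share: 18.5% of $224,714.31 = $41,572.15; lead counsel retains $224,714.31 − $41,572.15 = $183,142.16.

$183,142.16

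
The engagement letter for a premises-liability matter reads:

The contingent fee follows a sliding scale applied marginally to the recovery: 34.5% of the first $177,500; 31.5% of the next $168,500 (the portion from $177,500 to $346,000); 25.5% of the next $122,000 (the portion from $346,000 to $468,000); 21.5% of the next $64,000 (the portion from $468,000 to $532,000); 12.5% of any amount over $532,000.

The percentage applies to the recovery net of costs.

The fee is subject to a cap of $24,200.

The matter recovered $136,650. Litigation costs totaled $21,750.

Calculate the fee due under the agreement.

Fee base (net of costs): $136,650 − $21,750 = $114,900
First $114,900 at 34.5% = $39,640.50
$39,640.50 exceeds the $24,200 cap, so the fee is capped at $24,200.00.

$24,200.00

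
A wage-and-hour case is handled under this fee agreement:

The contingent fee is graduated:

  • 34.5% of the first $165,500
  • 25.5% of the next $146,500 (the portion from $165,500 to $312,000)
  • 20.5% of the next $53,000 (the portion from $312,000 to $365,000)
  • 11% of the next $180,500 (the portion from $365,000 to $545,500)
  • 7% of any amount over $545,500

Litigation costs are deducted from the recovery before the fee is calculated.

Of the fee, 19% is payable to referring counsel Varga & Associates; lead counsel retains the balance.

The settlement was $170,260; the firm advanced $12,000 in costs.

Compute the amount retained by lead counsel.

Fee base (net of costs): $170,260 − $12,000 = $158,260
First $158,260 at 34.5% = $54,599.70
Referral share: 19% of $54,599.70 = $10,373.94; lead counsel retains $54,599.70 − $10,373.94 = $44,225.76.

$44,225.76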